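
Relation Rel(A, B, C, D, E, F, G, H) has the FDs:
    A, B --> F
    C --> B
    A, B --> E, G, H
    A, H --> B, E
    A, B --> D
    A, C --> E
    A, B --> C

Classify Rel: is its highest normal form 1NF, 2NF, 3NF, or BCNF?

3NF

Candidate keys: {A, B}, {A, C}, {A, H}. Prime attributes: {A, B, C, H}.
C --> B breaks BCNF: {C}⁺ = {B, C}, so {C} is not a superkey.
But every attribute on its right side ({B}) is prime, and the same holds for every other non-superkey FD, so 3NF still holds.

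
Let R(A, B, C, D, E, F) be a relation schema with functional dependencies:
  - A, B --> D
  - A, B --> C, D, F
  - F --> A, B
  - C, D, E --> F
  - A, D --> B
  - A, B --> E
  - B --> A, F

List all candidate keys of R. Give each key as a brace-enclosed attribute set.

{A, D}, {B}, {C, D, E}, {F}

Closure of {B} is {A, B, C, D, E, F}, the whole schema; {B} is a candidate key.
Closure of {F} is {A, B, C, D, E, F}, the whole schema; {F} is a candidate key.
Closure of {A, D} is {A, B, C, D, E, F}, the whole schema; {A, D} is a candidate key.
Closure of {C, D, E} is {A, B, C, D, E, F}, the whole schema; {C, D, E} is a candidate key.
Any other superkey properly contains one of these, so there are no further candidate keys.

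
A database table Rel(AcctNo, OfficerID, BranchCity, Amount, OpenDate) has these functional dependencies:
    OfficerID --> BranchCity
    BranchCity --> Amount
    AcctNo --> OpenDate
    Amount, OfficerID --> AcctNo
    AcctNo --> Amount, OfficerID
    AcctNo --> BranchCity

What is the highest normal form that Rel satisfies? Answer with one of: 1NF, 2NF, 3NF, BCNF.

Candidate keys: {AcctNo}, {OfficerID}. Prime attributes: {AcctNo, OfficerID}.
For BranchCity --> Amount we have {BranchCity}⁺ = {Amount, BranchCity}; {BranchCity} is not a superkey, so BCNF fails.
Because {Amount} is non-prime and the left side of BranchCity --> Amount is not a superkey, the relation is not in 3NF.
Every candidate key is a single attribute, so no partial dependency is possible; 2NF holds.

2NF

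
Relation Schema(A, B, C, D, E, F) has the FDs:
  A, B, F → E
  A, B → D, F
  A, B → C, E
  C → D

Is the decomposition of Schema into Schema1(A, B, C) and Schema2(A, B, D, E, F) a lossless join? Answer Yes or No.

The shared attributes are {A, B} and {A, B}⁺ = {A, B, C, D, E, F}.
Schema1 is contained in that closure, so Schema1 ∩ Schema2 → Schema1 holds and the join is lossless.

Yes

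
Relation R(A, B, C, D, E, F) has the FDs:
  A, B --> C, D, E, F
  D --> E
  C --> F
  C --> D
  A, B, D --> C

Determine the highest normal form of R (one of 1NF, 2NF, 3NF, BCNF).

2NF

Candidate key: {A, B}. Prime attributes: {A, B}.
For D --> E we have {D}⁺ = {D, E}; {D} is not a superkey, so BCNF fails.
D --> E determines the non-prime attribute {E} from a non-superkey — 3NF is violated.
Checking every proper subset of each key, none determines a non-prime attribute — 2NF is satisfied.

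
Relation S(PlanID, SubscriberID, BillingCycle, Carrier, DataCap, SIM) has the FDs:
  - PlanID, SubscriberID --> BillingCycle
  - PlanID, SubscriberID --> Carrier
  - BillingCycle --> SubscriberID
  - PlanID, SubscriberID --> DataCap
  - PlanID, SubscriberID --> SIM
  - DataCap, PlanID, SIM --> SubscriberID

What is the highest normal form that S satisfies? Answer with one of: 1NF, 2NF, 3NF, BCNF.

Candidate keys: {BillingCycle, PlanID}, {DataCap, PlanID, SIM}, {PlanID, SubscriberID}. Prime attributes: {BillingCycle, DataCap, PlanID, SIM, SubscriberID}.
For BillingCycle --> SubscriberID we have {BillingCycle}⁺ = {BillingCycle, SubscriberID}; {BillingCycle} is not a superkey, so BCNF fails.
Its right-hand attributes {SubscriberID} are all prime, as are those of every other non-superkey FD — the relation is in 3NF.

3NF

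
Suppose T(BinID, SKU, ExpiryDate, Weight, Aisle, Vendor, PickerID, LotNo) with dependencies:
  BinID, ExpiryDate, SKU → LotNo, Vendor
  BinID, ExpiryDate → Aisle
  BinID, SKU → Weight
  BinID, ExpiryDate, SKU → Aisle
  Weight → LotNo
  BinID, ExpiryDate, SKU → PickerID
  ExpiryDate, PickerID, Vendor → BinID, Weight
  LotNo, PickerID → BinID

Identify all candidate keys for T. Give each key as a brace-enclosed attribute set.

No FD produces {ExpiryDate, SKU}, so they must be in every candidate key.
{BinID, ExpiryDate, SKU}⁺ = {Aisle, BinID, ExpiryDate, LotNo, PickerID, SKU, Vendor, Weight}, which is every attribute, so {BinID, ExpiryDate, SKU} is a candidate key.
{ExpiryDate, LotNo, PickerID, SKU}⁺ = {Aisle, BinID, ExpiryDate, LotNo, PickerID, SKU, Vendor, Weight}, which is every attribute, so {ExpiryDate, LotNo, PickerID, SKU} is a candidate key.
{ExpiryDate, PickerID, SKU, Vendor}⁺ = {Aisle, BinID, ExpiryDate, LotNo, PickerID, SKU, Vendor, Weight}, which is every attribute, so {ExpiryDate, PickerID, SKU, Vendor} is a candidate key.
{ExpiryDate, PickerID, SKU, Weight}⁺ = {Aisle, BinID, ExpiryDate, LotNo, PickerID, SKU, Vendor, Weight}, which is every attribute, so {ExpiryDate, PickerID, SKU, Weight} is a candidate key.
No proper subset of any of these is a key, and no other minimal superkey exists.

{BinID, ExpiryDate, SKU}, {ExpiryDate, LotNo, PickerID, SKU}, {ExpiryDate, PickerID, SKU, Vendor}, {ExpiryDate, PickerID, SKU, Weight}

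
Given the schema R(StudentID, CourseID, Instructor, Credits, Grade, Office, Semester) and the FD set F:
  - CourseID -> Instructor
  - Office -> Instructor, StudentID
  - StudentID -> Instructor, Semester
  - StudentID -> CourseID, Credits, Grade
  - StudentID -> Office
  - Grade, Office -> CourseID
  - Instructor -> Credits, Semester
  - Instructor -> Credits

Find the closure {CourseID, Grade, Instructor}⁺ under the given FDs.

Start with {CourseID, Grade, Instructor}.
Instructor -> Credits, Semester applies; add {Credits, Semester} → now {CourseID, Credits, Grade, Instructor, Semester}.
No further FD applies.

{CourseID, Credits, Grade, Instructor, Semester}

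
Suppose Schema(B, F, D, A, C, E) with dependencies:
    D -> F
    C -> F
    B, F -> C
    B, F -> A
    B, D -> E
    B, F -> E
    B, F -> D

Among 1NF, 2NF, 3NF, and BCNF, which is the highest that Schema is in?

Candidate keys: {B, C}, {B, D}, {B, F}. Prime attributes: {B, C, D, F}.
D -> F: {D}⁺ = {D, F}, which is not all of the attributes, so the left side is not a superkey — BCNF is violated.
But every attribute on its right side ({F}) is prime, and the same holds for every other non-superkey FD, so 3NF still holds.

3NF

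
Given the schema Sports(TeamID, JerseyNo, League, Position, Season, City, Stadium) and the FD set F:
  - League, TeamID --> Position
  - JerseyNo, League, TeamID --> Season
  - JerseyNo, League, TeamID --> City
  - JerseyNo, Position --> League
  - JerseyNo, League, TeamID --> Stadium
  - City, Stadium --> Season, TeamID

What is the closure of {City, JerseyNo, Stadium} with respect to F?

Start with {City, JerseyNo, Stadium}.
City, Stadium --> Season, TeamID applies; add {Season, TeamID} → now {City, JerseyNo, Season, Stadium, TeamID}.
No further FD applies.

{City, JerseyNo, Season, Stadium, TeamID}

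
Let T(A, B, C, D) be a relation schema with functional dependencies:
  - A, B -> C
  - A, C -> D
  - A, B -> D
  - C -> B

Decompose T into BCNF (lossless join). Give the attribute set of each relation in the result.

Candidate keys of the original relation: {A, B}, {A, C}.
{A, B, C, D}: {C} determines {B, C} here but is not a superkey — split on C -> B, giving {B, C} and {A, C, D}.
{B, C} has no BCNF violation.
{A, C, D} has no BCNF violation.

{A, C, D}; {B, C}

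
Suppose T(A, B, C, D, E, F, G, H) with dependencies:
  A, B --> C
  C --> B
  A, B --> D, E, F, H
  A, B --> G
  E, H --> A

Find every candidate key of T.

{A, B}⁺ = {A, B, C, D, E, F, G, H} — all of the relation — so {A, B} is a candidate key.
{A, C}⁺ = {A, B, C, D, E, F, G, H} — all of the relation — so {A, C} is a candidate key.
{B, E, H}⁺ = {A, B, C, D, E, F, G, H} — all of the relation — so {B, E, H} is a candidate key.
{C, E, H}⁺ = {A, B, C, D, E, F, G, H} — all of the relation — so {C, E, H} is a candidate key.
These are minimal and exhaustive — every other superkey contains one of them.

{A, B}, {A, C}, {B, E, H}, {C, E, H}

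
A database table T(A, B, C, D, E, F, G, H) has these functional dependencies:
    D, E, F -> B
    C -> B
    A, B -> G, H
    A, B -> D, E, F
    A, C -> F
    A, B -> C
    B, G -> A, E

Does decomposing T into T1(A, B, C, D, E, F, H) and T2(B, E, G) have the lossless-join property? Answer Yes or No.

The shared attributes are {B, E} and {B, E}⁺ = {B, E}.
The closure covers neither T1 nor T2 entirely; the join is not lossless.

No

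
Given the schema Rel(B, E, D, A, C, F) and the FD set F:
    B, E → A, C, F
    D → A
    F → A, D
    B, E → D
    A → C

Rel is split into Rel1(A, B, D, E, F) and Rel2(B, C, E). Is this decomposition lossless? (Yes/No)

Yes

Common attributes: {B, E}; their closure is {A, B, C, D, E, F}.
This includes all of Rel1, so the common attributes are a superkey of Rel1 — the join is lossless.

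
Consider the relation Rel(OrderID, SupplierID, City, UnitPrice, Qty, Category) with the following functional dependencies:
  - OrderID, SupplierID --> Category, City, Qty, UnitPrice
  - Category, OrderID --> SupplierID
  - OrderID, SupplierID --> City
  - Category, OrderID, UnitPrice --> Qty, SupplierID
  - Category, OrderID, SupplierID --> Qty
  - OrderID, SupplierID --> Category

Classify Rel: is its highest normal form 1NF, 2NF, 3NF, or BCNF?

BCNF

Candidate keys: {Category, OrderID}, {OrderID, SupplierID}. Prime attributes: {Category, OrderID, SupplierID}.
The left-hand side of every FD is a superkey, so BCNF is satisfied.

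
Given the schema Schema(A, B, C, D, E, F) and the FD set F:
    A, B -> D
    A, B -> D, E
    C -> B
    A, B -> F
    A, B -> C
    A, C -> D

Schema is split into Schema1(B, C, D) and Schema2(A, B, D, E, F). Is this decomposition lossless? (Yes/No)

No

The shared attributes are {B, D} and {B, D}⁺ = {B, D}.
Neither Schema1 nor Schema2 is contained in that closure, so the decomposition is lossy.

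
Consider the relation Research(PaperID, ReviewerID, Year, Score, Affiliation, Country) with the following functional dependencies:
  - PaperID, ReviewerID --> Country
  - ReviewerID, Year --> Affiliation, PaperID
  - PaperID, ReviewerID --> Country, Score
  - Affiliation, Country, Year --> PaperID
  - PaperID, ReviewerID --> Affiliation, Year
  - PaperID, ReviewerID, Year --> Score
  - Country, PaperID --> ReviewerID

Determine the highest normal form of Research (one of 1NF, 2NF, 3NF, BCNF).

BCNF

Candidate keys: {Affiliation, Country, Year}, {Country, PaperID}, {PaperID, ReviewerID}, {ReviewerID, Year}. Prime attributes: {Affiliation, Country, PaperID, ReviewerID, Year}.
The left-hand side of every FD is a superkey, so BCNF is satisfied.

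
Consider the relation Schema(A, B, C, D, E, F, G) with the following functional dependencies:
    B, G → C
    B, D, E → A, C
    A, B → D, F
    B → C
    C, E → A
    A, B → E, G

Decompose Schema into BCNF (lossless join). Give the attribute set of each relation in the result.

{A, B, D, E, F, G}; {B, C}

Candidate keys of the original relation: {A, B}, {B, E}.
In {A, B, C, D, E, F, G}, {B, G} is not a superkey ({B, G}⁺ restricted to this set is {B, C, G}), so split on B, G → C into {B, C, G} and {A, B, D, E, F, G}.
In {B, C, G}, {B} is not a superkey ({B}⁺ restricted to this set is {B, C}), so split on B → C into {B, C} and {B, G}.
{B, C} is in BCNF.
{B, G} is in BCNF.
{A, B, D, E, F, G} is in BCNF.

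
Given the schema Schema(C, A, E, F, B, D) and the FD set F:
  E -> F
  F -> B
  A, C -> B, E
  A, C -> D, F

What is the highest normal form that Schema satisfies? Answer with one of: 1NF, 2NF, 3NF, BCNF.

2NF

Candidate key: {A, C}. Prime attributes: {A, C}.
For E -> F we have {E}⁺ = {B, E, F}; {E} is not a superkey, so BCNF fails.
E -> F has non-prime {F} on the right and a non-superkey on the left, so 3NF fails.
Checking every proper subset of each key, none determines a non-prime attribute — 2NF is satisfied.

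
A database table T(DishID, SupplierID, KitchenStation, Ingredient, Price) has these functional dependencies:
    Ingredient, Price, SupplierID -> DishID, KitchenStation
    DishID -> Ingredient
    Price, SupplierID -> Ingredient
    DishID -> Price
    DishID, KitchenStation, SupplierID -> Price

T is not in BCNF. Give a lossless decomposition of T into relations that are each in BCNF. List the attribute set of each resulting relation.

{DishID, Ingredient, Price}; {DishID, KitchenStation, SupplierID}

Candidate keys of the original relation: {DishID, SupplierID}, {Price, SupplierID}.
Within {DishID, Ingredient, KitchenStation, Price, SupplierID}: {DishID}⁺ ∩ {DishID, Ingredient, KitchenStation, Price, SupplierID} = {DishID, Ingredient, Price}, not the whole set, so DishID -> Ingredient, Price violates BCNF; decompose into {DishID, Ingredient, Price} and {DishID, KitchenStation, SupplierID}.
{DishID, Ingredient, Price} is in BCNF.
{DishID, KitchenStation, SupplierID} is in BCNF.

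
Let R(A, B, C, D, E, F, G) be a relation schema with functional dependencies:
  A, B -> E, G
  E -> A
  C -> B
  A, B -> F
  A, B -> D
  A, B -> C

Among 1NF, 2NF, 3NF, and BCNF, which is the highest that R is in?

Candidate keys: {A, B}, {A, C}, {B, E}, {C, E}. Prime attributes: {A, B, C, E}.
For E -> A we have {E}⁺ = {A, E}; {E} is not a superkey, so BCNF fails.
Its right-hand attributes {A} are all prime, as are those of every other non-superkey FD — the relation is in 3NF.

3NF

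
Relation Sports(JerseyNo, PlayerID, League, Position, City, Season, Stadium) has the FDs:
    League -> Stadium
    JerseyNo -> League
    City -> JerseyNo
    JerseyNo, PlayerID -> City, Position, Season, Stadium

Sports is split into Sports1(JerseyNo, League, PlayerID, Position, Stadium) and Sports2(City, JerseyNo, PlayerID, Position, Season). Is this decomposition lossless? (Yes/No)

Yes

Common attributes: {JerseyNo, PlayerID, Position}; their closure is {City, JerseyNo, League, PlayerID, Position, Season, Stadium}.
Since Sports1 ⊆ {City, JerseyNo, League, PlayerID, Position, Season, Stadium}, the intersection is a superkey of Sports1; the decomposition is lossless.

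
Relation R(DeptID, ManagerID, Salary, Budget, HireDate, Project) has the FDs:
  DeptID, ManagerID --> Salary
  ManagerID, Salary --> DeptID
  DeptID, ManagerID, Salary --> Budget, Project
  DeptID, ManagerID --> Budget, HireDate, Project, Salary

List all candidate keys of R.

{DeptID, ManagerID}, {ManagerID, Salary}

No FD produces {ManagerID}, so it must be in every candidate key.
{DeptID, ManagerID}⁺ = {Budget, DeptID, HireDate, ManagerID, Project, Salary}, which is every attribute, so {DeptID, ManagerID} is a candidate key.
{ManagerID, Salary}⁺ = {Budget, DeptID, HireDate, ManagerID, Project, Salary}, which is every attribute, so {ManagerID, Salary} is a candidate key.
These are minimal and exhaustive — every other superkey contains one of them.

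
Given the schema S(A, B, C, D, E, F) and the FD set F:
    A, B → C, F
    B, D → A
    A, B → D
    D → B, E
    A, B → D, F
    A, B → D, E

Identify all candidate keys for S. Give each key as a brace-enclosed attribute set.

{A, B}, {D}

{D}⁺ = {A, B, C, D, E, F}, which is every attribute, so {D} is a candidate key.
{A, B}⁺ = {A, B, C, D, E, F}, which is every attribute, so {A, B} is a candidate key.
These are minimal and exhaustive — every other superkey contains one of them.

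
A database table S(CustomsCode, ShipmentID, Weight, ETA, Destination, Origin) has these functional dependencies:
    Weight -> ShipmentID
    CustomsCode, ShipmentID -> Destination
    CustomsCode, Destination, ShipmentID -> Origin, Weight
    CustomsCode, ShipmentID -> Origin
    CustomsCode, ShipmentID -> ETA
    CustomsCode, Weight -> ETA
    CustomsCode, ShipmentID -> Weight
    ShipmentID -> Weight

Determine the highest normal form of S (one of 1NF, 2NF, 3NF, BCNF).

Candidate keys: {CustomsCode, ShipmentID}, {CustomsCode, Weight}. Prime attributes: {CustomsCode, ShipmentID, Weight}.
Weight -> ShipmentID: {Weight}⁺ = {ShipmentID, Weight}, which is not all of the attributes, so the left side is not a superkey — BCNF is violated.
But every attribute on its right side ({ShipmentID}) is prime, and the same holds for every other non-superkey FD, so 3NF still holds.

3NF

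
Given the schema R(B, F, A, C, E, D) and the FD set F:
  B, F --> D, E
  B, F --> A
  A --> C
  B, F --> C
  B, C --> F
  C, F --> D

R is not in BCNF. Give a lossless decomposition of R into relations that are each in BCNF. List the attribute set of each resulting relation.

Candidate keys of the original relation: {A, B}, {B, C}, {B, F}.
In {A, B, C, D, E, F}, {A} is not a superkey ({A}⁺ restricted to this set is {A, C}), so split on A --> C into {A, C} and {A, B, D, E, F}.
{A, C} has no BCNF violation.
In {A, B, D, E, F}, {A, F} is not a superkey ({A, F}⁺ restricted to this set is {A, D, F}), so split on A, F --> D into {A, D, F} and {A, B, E, F}.
{A, D, F} has no BCNF violation.
{A, B, E, F} has no BCNF violation.

{A, B, E, F}; {A, C}; {A, D, F}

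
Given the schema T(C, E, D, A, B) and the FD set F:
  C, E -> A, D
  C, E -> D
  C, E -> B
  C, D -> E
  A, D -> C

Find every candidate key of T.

Closure of {A, D} is {A, B, C, D, E}, the whole schema; {A, D} is a candidate key.
Closure of {C, D} is {A, B, C, D, E}, the whole schema; {C, D} is a candidate key.
Closure of {C, E} is {A, B, C, D, E}, the whole schema; {C, E} is a candidate key.
Any other superkey properly contains one of these, so there are no further candidate keys.

{A, D}, {C, D}, {C, E}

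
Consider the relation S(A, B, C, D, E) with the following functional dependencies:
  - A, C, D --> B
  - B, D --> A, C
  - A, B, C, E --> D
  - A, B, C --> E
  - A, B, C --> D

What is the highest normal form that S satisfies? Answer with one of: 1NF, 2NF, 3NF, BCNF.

BCNF

Candidate keys: {A, B, C}, {A, C, D}, {B, D}. Prime attributes: {A, B, C, D}.
The left-hand side of every FD is a superkey, so BCNF is satisfied.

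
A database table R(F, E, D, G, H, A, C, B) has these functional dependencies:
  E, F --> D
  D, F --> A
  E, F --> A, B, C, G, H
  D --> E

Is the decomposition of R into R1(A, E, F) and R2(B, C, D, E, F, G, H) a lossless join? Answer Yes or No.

Yes

R1 ∩ R2 = {E, F}; its closure under F is {A, B, C, D, E, F, G, H}.
R1 is contained in that closure, so R1 ∩ R2 --> R1 holds and the join is lossless.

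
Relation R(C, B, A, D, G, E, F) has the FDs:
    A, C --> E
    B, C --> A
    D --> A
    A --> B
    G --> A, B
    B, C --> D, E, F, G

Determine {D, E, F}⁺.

Start with {D, E, F}.
D --> A applies; add {A} → now {A, D, E, F}.
A --> B applies; add {B} → now {A, B, D, E, F}.
No further FD applies.

{A, B, D, E, F}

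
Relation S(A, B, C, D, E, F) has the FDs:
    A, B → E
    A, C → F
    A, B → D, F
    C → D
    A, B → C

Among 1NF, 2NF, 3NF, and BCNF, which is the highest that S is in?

Candidate key: {A, B}. Prime attributes: {A, B}.
A, C → F: {A, C}⁺ = {A, C, D, F}, which is not all of the attributes, so the left side is not a superkey — BCNF is violated.
Because {F} is non-prime and the left side of A, C → F is not a superkey, the relation is not in 3NF.
Checking every proper subset of each key, none determines a non-prime attribute — 2NF is satisfied.

2NF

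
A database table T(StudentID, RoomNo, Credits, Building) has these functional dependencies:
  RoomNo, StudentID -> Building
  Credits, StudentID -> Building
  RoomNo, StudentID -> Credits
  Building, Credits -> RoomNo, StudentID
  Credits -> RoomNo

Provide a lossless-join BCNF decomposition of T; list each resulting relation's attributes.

{Building, Credits, StudentID}; {Credits, RoomNo}

Candidate keys of the original relation: {Building, Credits}, {Credits, StudentID}, {RoomNo, StudentID}.
In {Building, Credits, RoomNo, StudentID}, {Credits} is not a superkey ({Credits}⁺ restricted to this set is {Credits, RoomNo}), so split on Credits -> RoomNo into {Credits, RoomNo} and {Building, Credits, StudentID}.
{Credits, RoomNo} has no BCNF violation.
{Building, Credits, StudentID} has no BCNF violation.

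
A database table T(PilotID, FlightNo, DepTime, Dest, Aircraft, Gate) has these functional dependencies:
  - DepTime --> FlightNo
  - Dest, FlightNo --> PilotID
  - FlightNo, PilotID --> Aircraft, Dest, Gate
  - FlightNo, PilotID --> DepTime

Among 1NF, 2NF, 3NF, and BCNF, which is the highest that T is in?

3NF

Candidate keys: {DepTime, Dest}, {DepTime, PilotID}, {Dest, FlightNo}, {FlightNo, PilotID}. Prime attributes: {DepTime, Dest, FlightNo, PilotID}.
DepTime --> FlightNo breaks BCNF: {DepTime}⁺ = {DepTime, FlightNo}, so {DepTime} is not a superkey.
Its right-hand attributes {FlightNo} are all prime, as are those of every other non-superkey FD — the relation is in 3NF.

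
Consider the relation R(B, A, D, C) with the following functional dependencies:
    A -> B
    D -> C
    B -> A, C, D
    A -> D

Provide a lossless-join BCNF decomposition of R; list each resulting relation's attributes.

Candidate keys of the original relation: {A}, {B}.
{A, B, C, D}: {D} determines {C, D} here but is not a superkey — split on D -> C, giving {C, D} and {A, B, D}.
{C, D}: every determinant is a superkey — BCNF.
{A, B, D}: every determinant is a superkey — BCNF.

{A, B, D}; {C, D}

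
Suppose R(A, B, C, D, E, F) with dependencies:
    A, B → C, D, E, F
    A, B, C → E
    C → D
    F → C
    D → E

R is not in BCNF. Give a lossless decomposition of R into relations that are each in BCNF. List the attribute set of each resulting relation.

Candidate key of the original relation: {A, B}.
{A, B, C, D, E, F}: {C} determines {C, D, E} here but is not a superkey — split on C → D, E, giving {C, D, E} and {A, B, C, F}.
{C, D, E}: {D} determines {D, E} here but is not a superkey — split on D → E, giving {D, E} and {C, D}.
{D, E} is in BCNF.
{C, D} is in BCNF.
{A, B, C, F}: {F} determines {C, F} here but is not a superkey — split on F → C, giving {C, F} and {A, B, F}.
{C, F} is in BCNF.
{A, B, F} is in BCNF.

{A, B, F}; {C, D}; {C, F}; {D, E}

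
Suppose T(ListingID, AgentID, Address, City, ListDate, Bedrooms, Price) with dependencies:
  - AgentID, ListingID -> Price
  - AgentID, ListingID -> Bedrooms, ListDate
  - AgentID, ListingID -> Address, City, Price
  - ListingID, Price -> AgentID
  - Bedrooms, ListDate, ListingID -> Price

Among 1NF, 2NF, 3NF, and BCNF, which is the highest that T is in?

Candidate keys: {AgentID, ListingID}, {Bedrooms, ListDate, ListingID}, {ListingID, Price}. Prime attributes: {AgentID, Bedrooms, ListDate, ListingID, Price}.
Each dependency's left side is a superkey — BCNF holds.

BCNF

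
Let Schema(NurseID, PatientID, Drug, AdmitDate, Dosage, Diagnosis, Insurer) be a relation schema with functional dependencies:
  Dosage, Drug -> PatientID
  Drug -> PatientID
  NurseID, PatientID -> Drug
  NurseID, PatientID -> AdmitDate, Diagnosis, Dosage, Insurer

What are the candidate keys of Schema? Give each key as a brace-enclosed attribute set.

{Drug, NurseID}, {NurseID, PatientID}

No FD produces {NurseID}, so it must be in every candidate key.
{Drug, NurseID} is a candidate key since {Drug, NurseID}⁺ = {AdmitDate, Diagnosis, Dosage, Drug, Insurer, NurseID, PatientID} covers every attribute.
{NurseID, PatientID} is a candidate key since {NurseID, PatientID}⁺ = {AdmitDate, Diagnosis, Dosage, Drug, Insurer, NurseID, PatientID} covers every attribute.
These are minimal and exhaustive — every other superkey contains one of them.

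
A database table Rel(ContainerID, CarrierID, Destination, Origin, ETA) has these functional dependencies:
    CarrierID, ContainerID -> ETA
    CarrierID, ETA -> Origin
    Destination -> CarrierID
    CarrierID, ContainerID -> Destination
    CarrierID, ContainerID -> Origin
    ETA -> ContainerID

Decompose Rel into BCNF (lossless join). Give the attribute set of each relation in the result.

Candidate keys of the original relation: {CarrierID, ContainerID}, {CarrierID, ETA}, {ContainerID, Destination}, {Destination, ETA}.
In {CarrierID, ContainerID, Destination, ETA, Origin}, {Destination} is not a superkey ({Destination}⁺ restricted to this set is {CarrierID, Destination}), so split on Destination -> CarrierID into {CarrierID, Destination} and {ContainerID, Destination, ETA, Origin}.
{CarrierID, Destination} is in BCNF.
In {ContainerID, Destination, ETA, Origin}, {ETA} is not a superkey ({ETA}⁺ restricted to this set is {ContainerID, ETA}), so split on ETA -> ContainerID into {ContainerID, ETA} and {Destination, ETA, Origin}.
{ContainerID, ETA} is in BCNF.
{Destination, ETA, Origin} is in BCNF.

{CarrierID, Destination}; {ContainerID, ETA}; {Destination, ETA, Origin}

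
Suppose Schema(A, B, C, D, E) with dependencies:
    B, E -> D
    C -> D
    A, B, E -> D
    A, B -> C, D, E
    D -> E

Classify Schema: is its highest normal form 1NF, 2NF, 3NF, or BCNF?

Candidate key: {A, B}. Prime attributes: {A, B}.
For B, E -> D we have {B, E}⁺ = {B, D, E}; {B, E} is not a superkey, so BCNF fails.
B, E -> D determines the non-prime attribute {D} from a non-superkey — 3NF is violated.
No proper subset of a key has a non-prime attribute in its closure, so there is no partial dependency; 2NF holds.

2NF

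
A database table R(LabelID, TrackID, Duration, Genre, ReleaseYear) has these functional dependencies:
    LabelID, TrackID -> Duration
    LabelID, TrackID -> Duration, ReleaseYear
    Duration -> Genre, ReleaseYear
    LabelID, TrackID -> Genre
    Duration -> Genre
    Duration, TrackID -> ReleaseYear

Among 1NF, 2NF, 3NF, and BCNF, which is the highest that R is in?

Candidate key: {LabelID, TrackID}. Prime attributes: {LabelID, TrackID}.
For Duration -> Genre, ReleaseYear we have {Duration}⁺ = {Duration, Genre, ReleaseYear}; {Duration} is not a superkey, so BCNF fails.
Duration -> Genre, ReleaseYear has non-prime {Genre, ReleaseYear} on the right and a non-superkey on the left, so 3NF fails.
Checking every proper subset of each key, none determines a non-prime attribute — 2NF is satisfied.

2NF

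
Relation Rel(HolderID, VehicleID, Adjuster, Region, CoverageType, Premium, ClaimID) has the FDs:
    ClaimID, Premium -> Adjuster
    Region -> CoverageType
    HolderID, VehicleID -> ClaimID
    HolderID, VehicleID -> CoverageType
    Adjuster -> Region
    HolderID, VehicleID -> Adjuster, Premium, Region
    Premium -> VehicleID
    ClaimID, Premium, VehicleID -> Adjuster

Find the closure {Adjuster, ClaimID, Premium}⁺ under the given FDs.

Start with {Adjuster, ClaimID, Premium}.
Adjuster -> Region applies; add {Region} → now {Adjuster, ClaimID, Premium, Region}.
Premium -> VehicleID applies; add {VehicleID} → now {Adjuster, ClaimID, Premium, Region, VehicleID}.
Region -> CoverageType applies; add {CoverageType} → now {Adjuster, ClaimID, CoverageType, Premium, Region, VehicleID}.
No further FD applies.

{Adjuster, ClaimID, CoverageType, Premium, Region, VehicleID}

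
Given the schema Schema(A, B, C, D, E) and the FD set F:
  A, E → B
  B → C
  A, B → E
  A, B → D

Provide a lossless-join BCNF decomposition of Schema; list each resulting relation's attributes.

Candidate keys of the original relation: {A, B}, {A, E}.
In {A, B, C, D, E}, {B} is not a superkey ({B}⁺ restricted to this set is {B, C}), so split on B → C into {B, C} and {A, B, D, E}.
{B, C} has no BCNF violation.
{A, B, D, E} has no BCNF violation.

{A, B, D, E}; {B, C}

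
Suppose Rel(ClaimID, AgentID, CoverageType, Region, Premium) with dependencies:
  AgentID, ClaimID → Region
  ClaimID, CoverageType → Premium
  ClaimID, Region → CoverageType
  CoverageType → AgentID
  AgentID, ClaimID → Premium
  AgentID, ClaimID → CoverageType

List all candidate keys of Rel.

{AgentID, ClaimID}, {ClaimID, CoverageType}, {ClaimID, Region}

Attributes never on any right-hand side: {ClaimID} — every candidate key must contain it.
Closure of {AgentID, ClaimID} is {AgentID, ClaimID, CoverageType, Premium, Region}, the whole schema; {AgentID, ClaimID} is a candidate key.
Closure of {ClaimID, CoverageType} is {AgentID, ClaimID, CoverageType, Premium, Region}, the whole schema; {ClaimID, CoverageType} is a candidate key.
Closure of {ClaimID, Region} is {AgentID, ClaimID, CoverageType, Premium, Region}, the whole schema; {ClaimID, Region} is a candidate key.
These are minimal and exhaustive — every other superkey contains one of them.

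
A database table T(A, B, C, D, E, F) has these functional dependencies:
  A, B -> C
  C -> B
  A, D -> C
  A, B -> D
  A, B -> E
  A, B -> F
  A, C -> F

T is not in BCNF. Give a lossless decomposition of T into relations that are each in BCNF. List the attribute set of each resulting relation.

Candidate keys of the original relation: {A, B}, {A, C}, {A, D}.
Within {A, B, C, D, E, F}: {C}⁺ ∩ {A, B, C, D, E, F} = {B, C}, not the whole set, so C -> B violates BCNF; decompose into {B, C} and {A, C, D, E, F}.
{B, C}: every determinant is a superkey — BCNF.
{A, C, D, E, F}: every determinant is a superkey — BCNF.

{A, C, D, E, F}; {B, C}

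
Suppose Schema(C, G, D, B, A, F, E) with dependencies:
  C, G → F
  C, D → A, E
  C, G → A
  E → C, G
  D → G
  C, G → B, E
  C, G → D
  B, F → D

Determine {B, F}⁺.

{B, D, F, G}

Start with {B, F}.
B, F → D applies; add {D} → now {B, D, F}.
D → G applies; add {G} → now {B, D, F, G}.
No further FD applies.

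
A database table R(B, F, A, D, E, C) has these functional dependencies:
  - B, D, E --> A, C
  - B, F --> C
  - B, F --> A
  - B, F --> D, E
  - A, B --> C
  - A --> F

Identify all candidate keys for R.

{B} never appears on the right of any FD, so every key must include it.
{A, B} is a candidate key since {A, B}⁺ = {A, B, C, D, E, F} covers every attribute.
{B, F} is a candidate key since {B, F}⁺ = {A, B, C, D, E, F} covers every attribute.
{B, D, E} is a candidate key since {B, D, E}⁺ = {A, B, C, D, E, F} covers every attribute.
Any other superkey properly contains one of these, so there are no further candidate keys.

{A, B}, {B, D, E}, {B, F}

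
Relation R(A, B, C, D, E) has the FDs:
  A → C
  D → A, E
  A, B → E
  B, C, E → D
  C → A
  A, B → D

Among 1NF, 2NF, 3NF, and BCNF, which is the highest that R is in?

1NF

Candidate keys: {A, B}, {B, C}, {B, D}. Prime attributes: {A, B, C, D}.
A → C breaks BCNF: {A}⁺ = {A, C}, so {A} is not a superkey.
D → A, E has non-prime {E} on the right and a non-superkey on the left, so 3NF fails.
Since {D} ⊂ {B, D} and {D}⁺ ⊇ {E} with {E} non-prime, there is a partial dependency; 2NF fails.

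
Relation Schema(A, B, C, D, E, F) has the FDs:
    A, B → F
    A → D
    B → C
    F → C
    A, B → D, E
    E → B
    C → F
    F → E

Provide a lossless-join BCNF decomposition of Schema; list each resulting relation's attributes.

Candidate keys of the original relation: {A, B}, {A, C}, {A, E}, {A, F}.
{A, B, C, D, E, F}: {A} determines {A, D} here but is not a superkey — split on A → D, giving {A, D} and {A, B, C, E, F}.
{A, D}: every determinant is a superkey — BCNF.
{A, B, C, E, F}: {B} determines {B, C, E, F} here but is not a superkey — split on B → C, E, F, giving {B, C, E, F} and {A, B}.
{B, C, E, F}: every determinant is a superkey — BCNF.
{A, B}: every determinant is a superkey — BCNF.

{A, B}; {A, D}; {B, C, E, F}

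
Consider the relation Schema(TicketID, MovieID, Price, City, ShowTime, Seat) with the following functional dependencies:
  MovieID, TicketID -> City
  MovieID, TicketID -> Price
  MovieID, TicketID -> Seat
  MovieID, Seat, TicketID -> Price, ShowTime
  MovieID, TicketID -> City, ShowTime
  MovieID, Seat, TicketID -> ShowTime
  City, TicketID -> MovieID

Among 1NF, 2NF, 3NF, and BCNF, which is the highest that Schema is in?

BCNF

Candidate keys: {City, TicketID}, {MovieID, TicketID}. Prime attributes: {City, MovieID, TicketID}.
Every FD has a superkey on the left, so the relation is in BCNF.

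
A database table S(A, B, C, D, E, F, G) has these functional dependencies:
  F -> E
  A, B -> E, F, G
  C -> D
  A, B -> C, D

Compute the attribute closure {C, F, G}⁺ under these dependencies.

Start with {C, F, G}.
F -> E applies; add {E} → now {C, E, F, G}.
C -> D applies; add {D} → now {C, D, E, F, G}.
No further FD applies.

{C, D, E, F, G}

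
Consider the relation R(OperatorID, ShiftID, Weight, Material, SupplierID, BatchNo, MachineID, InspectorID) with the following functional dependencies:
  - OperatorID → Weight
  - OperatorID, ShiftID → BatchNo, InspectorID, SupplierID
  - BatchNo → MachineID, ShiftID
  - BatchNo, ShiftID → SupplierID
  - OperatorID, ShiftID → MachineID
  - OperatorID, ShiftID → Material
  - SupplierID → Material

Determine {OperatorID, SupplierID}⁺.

{Material, OperatorID, SupplierID, Weight}

Start with {OperatorID, SupplierID}.
OperatorID → Weight applies; add {Weight} → now {OperatorID, SupplierID, Weight}.
SupplierID → Material applies; add {Material} → now {Material, OperatorID, SupplierID, Weight}.
No further FD applies.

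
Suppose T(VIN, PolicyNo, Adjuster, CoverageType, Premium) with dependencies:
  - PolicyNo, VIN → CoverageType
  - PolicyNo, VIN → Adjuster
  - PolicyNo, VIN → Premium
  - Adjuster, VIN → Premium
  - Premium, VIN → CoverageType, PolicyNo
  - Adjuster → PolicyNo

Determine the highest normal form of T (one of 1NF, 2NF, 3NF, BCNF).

3NF

Candidate keys: {Adjuster, VIN}, {PolicyNo, VIN}, {Premium, VIN}. Prime attributes: {Adjuster, PolicyNo, Premium, VIN}.
Adjuster → PolicyNo: {Adjuster}⁺ = {Adjuster, PolicyNo}, which is not all of the attributes, so the left side is not a superkey — BCNF is violated.
Since {PolicyNo} ⊆ prime attributes and every other non-superkey FD also has a prime right side, the schema is in 3NF.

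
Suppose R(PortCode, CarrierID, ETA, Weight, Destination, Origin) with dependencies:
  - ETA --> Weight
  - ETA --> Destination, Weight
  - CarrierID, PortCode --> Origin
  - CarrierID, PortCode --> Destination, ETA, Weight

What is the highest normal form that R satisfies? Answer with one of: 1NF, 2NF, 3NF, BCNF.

2NF

Candidate key: {CarrierID, PortCode}. Prime attributes: {CarrierID, PortCode}.
For ETA --> Weight we have {ETA}⁺ = {Destination, ETA, Weight}; {ETA} is not a superkey, so BCNF fails.
ETA --> Weight has non-prime {Weight} on the right and a non-superkey on the left, so 3NF fails.
Checking every proper subset of each key, none determines a non-prime attribute — 2NF is satisfied.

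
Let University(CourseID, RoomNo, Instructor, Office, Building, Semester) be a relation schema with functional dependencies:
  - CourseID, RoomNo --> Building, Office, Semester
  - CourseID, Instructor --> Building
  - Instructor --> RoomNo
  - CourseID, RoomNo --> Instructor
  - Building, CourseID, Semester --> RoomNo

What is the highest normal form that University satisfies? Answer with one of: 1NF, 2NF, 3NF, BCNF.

3NF

Candidate keys: {Building, CourseID, Semester}, {CourseID, Instructor}, {CourseID, RoomNo}. Prime attributes: {Building, CourseID, Instructor, RoomNo, Semester}.
Instructor --> RoomNo breaks BCNF: {Instructor}⁺ = {Instructor, RoomNo}, so {Instructor} is not a superkey.
Since {RoomNo} ⊆ prime attributes and every other non-superkey FD also has a prime right side, the schema is in 3NF.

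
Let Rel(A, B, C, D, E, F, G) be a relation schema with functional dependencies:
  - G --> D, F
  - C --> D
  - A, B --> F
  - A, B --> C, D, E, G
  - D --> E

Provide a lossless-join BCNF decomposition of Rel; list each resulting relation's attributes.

Candidate key of the original relation: {A, B}.
In {A, B, C, D, E, F, G}, {G} is not a superkey ({G}⁺ restricted to this set is {D, E, F, G}), so split on G --> D, E, F into {D, E, F, G} and {A, B, C, G}.
In {D, E, F, G}, {D} is not a superkey ({D}⁺ restricted to this set is {D, E}), so split on D --> E into {D, E} and {D, F, G}.
{D, E} is in BCNF.
{D, F, G} is in BCNF.
{A, B, C, G} is in BCNF.

{A, B, C, G}; {D, E}; {D, F, G}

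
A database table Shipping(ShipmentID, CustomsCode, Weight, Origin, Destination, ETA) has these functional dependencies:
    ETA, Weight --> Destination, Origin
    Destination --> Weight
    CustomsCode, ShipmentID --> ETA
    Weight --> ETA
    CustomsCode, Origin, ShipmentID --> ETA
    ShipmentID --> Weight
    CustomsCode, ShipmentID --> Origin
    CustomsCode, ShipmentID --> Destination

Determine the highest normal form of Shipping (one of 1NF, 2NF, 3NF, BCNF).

Candidate key: {CustomsCode, ShipmentID}. Prime attributes: {CustomsCode, ShipmentID}.
For ETA, Weight --> Destination, Origin we have {ETA, Weight}⁺ = {Destination, ETA, Origin, Weight}; {ETA, Weight} is not a superkey, so BCNF fails.
Because {Destination, Origin} are non-prime and the left side of ETA, Weight --> Destination, Origin is not a superkey, the relation is not in 3NF.
Since {ShipmentID} ⊂ {CustomsCode, ShipmentID} and {ShipmentID}⁺ ⊇ {Destination, ETA, Origin, Weight} with {Destination, ETA, Origin, Weight} non-prime, there is a partial dependency; 2NF fails.

1NF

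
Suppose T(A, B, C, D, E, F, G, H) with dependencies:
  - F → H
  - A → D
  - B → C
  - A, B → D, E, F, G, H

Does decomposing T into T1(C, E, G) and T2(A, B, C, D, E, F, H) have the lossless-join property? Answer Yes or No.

No

Common attributes: {C, E}; their closure is {C, E}.
Neither T1 nor T2 is contained in that closure, so the decomposition is lossy.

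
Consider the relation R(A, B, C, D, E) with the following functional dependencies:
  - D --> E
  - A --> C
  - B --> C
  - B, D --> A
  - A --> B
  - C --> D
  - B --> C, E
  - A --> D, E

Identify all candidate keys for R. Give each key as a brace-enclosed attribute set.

{A}, {B}

{A}⁺ = {A, B, C, D, E}, which is every attribute, so {A} is a candidate key.
{B}⁺ = {A, B, C, D, E}, which is every attribute, so {B} is a candidate key.
No proper subset of any of these is a key, and no other minimal superkey exists.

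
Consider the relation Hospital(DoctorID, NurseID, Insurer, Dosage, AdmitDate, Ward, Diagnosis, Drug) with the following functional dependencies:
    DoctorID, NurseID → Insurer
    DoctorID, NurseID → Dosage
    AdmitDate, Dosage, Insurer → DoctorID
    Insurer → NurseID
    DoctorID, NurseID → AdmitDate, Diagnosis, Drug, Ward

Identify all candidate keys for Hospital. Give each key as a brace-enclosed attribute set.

Closure of {DoctorID, Insurer} is {AdmitDate, Diagnosis, DoctorID, Dosage, Drug, Insurer, NurseID, Ward}, the whole schema; {DoctorID, Insurer} is a candidate key.
Closure of {DoctorID, NurseID} is {AdmitDate, Diagnosis, DoctorID, Dosage, Drug, Insurer, NurseID, Ward}, the whole schema; {DoctorID, NurseID} is a candidate key.
Closure of {AdmitDate, Dosage, Insurer} is {AdmitDate, Diagnosis, DoctorID, Dosage, Drug, Insurer, NurseID, Ward}, the whole schema; {AdmitDate, Dosage, Insurer} is a candidate key.
These are minimal and exhaustive — every other superkey contains one of them.

{AdmitDate, Dosage, Insurer}, {DoctorID, Insurer}, {DoctorID, NurseID}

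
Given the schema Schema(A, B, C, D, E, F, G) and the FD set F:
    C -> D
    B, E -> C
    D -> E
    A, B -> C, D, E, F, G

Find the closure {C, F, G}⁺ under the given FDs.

Start with {C, F, G}.
C -> D applies; add {D} → now {C, D, F, G}.
D -> E applies; add {E} → now {C, D, E, F, G}.
No further FD applies.

{C, D, E, F, G}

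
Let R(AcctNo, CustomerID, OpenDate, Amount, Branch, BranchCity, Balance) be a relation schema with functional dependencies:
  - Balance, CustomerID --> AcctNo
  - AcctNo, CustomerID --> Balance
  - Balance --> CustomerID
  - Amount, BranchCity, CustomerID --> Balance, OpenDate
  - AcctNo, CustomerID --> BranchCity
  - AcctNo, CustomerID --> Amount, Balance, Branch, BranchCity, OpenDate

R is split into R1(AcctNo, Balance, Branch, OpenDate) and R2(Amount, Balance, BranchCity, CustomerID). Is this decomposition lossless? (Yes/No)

Yes

The shared attributes are {Balance} and {Balance}⁺ = {AcctNo, Amount, Balance, Branch, BranchCity, CustomerID, OpenDate}.
This includes all of R1, so the common attributes are a superkey of R1 — the join is lossless.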